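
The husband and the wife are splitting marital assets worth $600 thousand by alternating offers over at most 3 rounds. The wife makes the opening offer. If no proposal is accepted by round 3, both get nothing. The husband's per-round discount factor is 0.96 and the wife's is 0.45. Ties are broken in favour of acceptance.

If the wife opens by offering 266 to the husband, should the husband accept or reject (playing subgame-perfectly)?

Round 3 (the wife proposes): rejection yields 0 for the husband; the wife offers 0 and keeps 600.
Round 2 (the husband proposes): the wife can get 600 next round, worth 0.45 × 600 = 270 now, so the husband offers 270, keeping 330.
So by rejecting in round 1, the husband gets 330 next round, worth 0.96 × 330 = 316.8 now.
Offer 266 < 316.8, so the husband rejects.

Reject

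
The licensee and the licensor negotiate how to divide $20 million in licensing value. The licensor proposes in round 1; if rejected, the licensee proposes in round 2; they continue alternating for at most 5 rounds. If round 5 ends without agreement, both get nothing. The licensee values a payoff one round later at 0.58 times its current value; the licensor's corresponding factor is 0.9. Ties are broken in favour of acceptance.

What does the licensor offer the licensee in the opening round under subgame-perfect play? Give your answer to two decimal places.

1.77

Round 5 (the licensor proposes): rejection yields 0 for the licensee; the licensor offers 0 and keeps 20.
Round 4 (the licensee proposes): the licensor can get 20 next round, worth 0.9 × 20 = 18 now; the licensee offers that and keeps 2.
Round 3 (the licensor proposes): the licensee can get 2 next round, worth 0.58 × 2 = 1.16 now, so the licensor offers 1.16, keeping 18.84.
Round 2 (the licensee proposes): the licensor can get 18.84 next round, worth 0.9 × 18.84 = 16.956 now; the licensee offers that and keeps 3.044.
Round 1 (the licensor proposes): the licensee can get 3.044 next round, worth 0.58 × 3.044 = 1.76552 now. The licensor offers 1.76552 and keeps 20 − 1.76552 = 18.23448.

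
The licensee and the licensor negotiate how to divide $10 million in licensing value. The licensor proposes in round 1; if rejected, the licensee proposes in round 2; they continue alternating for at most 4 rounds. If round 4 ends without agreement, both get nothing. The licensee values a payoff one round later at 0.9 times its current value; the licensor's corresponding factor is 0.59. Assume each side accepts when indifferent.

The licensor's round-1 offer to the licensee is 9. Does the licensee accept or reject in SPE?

Accept

Round 4 (the licensee proposes): rejection yields 0 for the licensor; the licensee offers 0 and keeps 10.
Round 3 (the licensor proposes): the licensee can get 10 next round, worth 0.9 × 10 = 9 now, so the licensor offers 9, keeping 1.
Round 2 (the licensee proposes): the licensor can get 1 next round, worth 0.59 × 1 = 0.59 now; the licensee offers that and keeps 9.41.
So by rejecting in round 1, the licensee gets 9.41 next round, worth 0.9 × 9.41 = 8.469 now.
Offer 9 ≥ 8.469, so the licensee accepts.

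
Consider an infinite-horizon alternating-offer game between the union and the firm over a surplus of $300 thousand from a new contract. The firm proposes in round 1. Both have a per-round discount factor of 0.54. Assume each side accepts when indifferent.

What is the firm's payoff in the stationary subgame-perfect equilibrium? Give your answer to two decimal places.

When the firm proposes, the union accepts any offer worth at least 0.54 times what the union would get by proposing next round; and vice versa.
This gives x = 300 − 0.54y and y = 300 − 0.54x, where x and y are each side's share when it proposes.
Hence (1 − 0.54·0.54)x = 300(1 − 0.54), i.e. 0.7084·x = 138.
x ≈ 194.8052; the union's share is 300 − x ≈ 105.1948.

194.81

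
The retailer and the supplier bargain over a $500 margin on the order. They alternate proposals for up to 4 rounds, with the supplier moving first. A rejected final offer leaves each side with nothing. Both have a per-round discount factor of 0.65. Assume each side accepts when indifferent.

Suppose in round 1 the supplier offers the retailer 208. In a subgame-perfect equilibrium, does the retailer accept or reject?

Reject

Round 4 (the retailer proposes): the supplier will accept anything ≥ 0, so the retailer offers 0 and keeps 500.
Round 3 (the supplier proposes): the retailer can get 500 next round, worth 0.65 × 500 = 325 now; the supplier offers that and keeps 175.
Round 2 (the retailer proposes): the supplier can get 175 next round, worth 0.65 × 175 = 113.75 now. The retailer offers 113.75 and keeps 500 − 113.75 = 386.25.
So by rejecting in round 1, the retailer gets 386.25 next round, worth 0.65 × 386.25 = 251.0625 now.
Offer 208 < 251.0625, so the retailer rejects.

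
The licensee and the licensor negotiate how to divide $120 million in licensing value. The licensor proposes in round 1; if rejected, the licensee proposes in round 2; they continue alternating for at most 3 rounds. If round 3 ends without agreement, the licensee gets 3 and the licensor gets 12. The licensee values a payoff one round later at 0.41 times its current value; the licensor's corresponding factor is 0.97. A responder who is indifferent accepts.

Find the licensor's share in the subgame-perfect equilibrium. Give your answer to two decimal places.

Round 3 (the licensor proposes): the licensee gets 3 if talks fail, so the licensor offers 3 and keeps 117.
Round 2 (the licensee proposes): the licensor can get 117 next round, worth 0.97 × 117 = 113.49 now. The licensee offers 113.49 and keeps 120 − 113.49 = 6.51.
Round 1 (the licensor proposes): the licensee can get 6.51 next round, worth 0.41 × 6.51 = 2.6691 now; the licensor offers that and keeps 117.3309.

117.33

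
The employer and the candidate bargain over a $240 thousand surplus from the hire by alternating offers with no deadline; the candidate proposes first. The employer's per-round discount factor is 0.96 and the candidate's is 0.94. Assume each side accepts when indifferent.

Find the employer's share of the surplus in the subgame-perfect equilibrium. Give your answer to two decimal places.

Let x be the candidate's share when the candidate proposes and y be the employer's share when the employer proposes.
The employer accepts iff offered ≥ 0.96·y, so x = 240 − 0.96y. Symmetrically y = 240 − 0.94x.
Substituting: x = 240 − 0.96(240 − 0.94x), giving x(1 − 0.94·0.96) = 240(1 − 0.96).
So x = 240 × 0.04 / 0.0976 ≈ 98.3607, and the employer receives 240 − x ≈ 141.6393.

141.64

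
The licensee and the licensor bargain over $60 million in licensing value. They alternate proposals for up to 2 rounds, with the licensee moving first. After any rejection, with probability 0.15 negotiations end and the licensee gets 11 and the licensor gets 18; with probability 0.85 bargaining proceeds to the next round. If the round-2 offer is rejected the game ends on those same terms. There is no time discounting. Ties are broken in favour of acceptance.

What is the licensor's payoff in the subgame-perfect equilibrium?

By backward induction:
Round 2 (the licensor proposes): the licensee gets 11 if talks fail, so the licensor offers 11 and keeps 49.
Round 1 (the licensee proposes): rejecting gives the licensor an expected 0.85 × 49 + 0.15 × 18 = 44.35; the licensee offers that and keeps 15.65.

44.35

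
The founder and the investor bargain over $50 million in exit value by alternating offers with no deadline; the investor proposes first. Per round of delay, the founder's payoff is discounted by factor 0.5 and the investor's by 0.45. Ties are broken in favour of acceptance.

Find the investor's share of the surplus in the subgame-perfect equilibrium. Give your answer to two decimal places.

In a stationary SPE each proposer offers the other exactly their discounted continuation value.
If the investor keeps x when proposing and the founder keeps y when proposing, then x = 50 − 0.5y and y = 50 − 0.45x.
Solving: x = 50(1 − 0.5) / (1 − 0.45·0.5) = 25 / 0.775 ≈ 32.2581.
The founder gets 50 − 32.2581 ≈ 17.7419.

32.26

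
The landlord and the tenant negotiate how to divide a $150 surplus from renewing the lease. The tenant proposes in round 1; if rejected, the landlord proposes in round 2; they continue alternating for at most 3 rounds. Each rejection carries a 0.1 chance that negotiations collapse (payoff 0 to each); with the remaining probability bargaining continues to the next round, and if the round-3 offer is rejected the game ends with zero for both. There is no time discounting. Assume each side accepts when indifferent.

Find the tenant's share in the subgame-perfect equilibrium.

136.5

Round 3 (the tenant proposes): the landlord will accept anything ≥ 0, so the tenant offers 0 and keeps 150.
Round 2 (the landlord proposes): rejecting gives the tenant an expected 0.9 × 150 = 135; the landlord offers that and keeps 15.
Round 1 (the tenant proposes): rejecting gives the landlord an expected 0.9 × 15 = 13.5; the tenant offers that and keeps 136.5.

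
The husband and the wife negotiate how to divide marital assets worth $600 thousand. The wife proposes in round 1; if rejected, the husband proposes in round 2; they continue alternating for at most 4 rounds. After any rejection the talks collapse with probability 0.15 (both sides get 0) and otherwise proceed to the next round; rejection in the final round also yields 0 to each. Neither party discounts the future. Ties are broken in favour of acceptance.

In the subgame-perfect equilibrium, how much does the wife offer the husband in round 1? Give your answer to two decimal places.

444.98

By backward induction:
Round 4 (the husband proposes): rejection yields 0 for the wife; the husband offers 0 and keeps 600.
Round 3 (the wife proposes): rejecting gives the husband an expected 0.85 × 600 = 510. The wife offers 510 and keeps 600 − 510 = 90.
Round 2 (the husband proposes): rejecting gives the wife an expected 0.85 × 90 = 76.5. The husband offers 76.5 and keeps 600 − 76.5 = 523.5.
Round 1 (the wife proposes): rejecting gives the husband an expected 0.85 × 523.5 = 444.975; the wife offers that and keeps 155.025.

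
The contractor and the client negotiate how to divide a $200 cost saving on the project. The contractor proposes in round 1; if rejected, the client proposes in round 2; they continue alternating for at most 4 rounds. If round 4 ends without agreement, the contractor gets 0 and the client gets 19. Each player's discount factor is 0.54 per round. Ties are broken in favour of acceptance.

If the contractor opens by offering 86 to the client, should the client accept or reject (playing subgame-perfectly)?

Round 4 (the client proposes): rejection yields 0 for the contractor; the client offers 0 and keeps 200.
Round 3 (the contractor proposes): the client can get 200 next round, worth 0.54 × 200 = 108 now, so the contractor offers 108, keeping 92.
Round 2 (the client proposes): the contractor can get 92 next round, worth 0.54 × 92 = 49.68 now, so the client offers 49.68, keeping 150.32.
So by rejecting in round 1, the client gets 150.32 next round, worth 0.54 × 150.32 = 81.1728 now.
Offer 86 ≥ 81.1728, so the client accepts.

Accept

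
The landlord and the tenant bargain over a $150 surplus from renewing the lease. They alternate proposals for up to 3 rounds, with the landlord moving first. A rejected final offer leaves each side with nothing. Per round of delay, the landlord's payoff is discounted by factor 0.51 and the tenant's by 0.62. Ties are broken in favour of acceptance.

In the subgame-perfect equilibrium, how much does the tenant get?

45.57

Round 3 (the landlord proposes): rejection yields 0 for the tenant; the landlord offers 0 and keeps 150.
Round 2 (the tenant proposes): the landlord can get 150 next round, worth 0.51 × 150 = 76.5 now, so the tenant offers 76.5, keeping 73.5.
Round 1 (the landlord proposes): the tenant can get 73.5 next round, worth 0.62 × 73.5 = 45.57 now, so the landlord offers 45.57, keeping 104.43.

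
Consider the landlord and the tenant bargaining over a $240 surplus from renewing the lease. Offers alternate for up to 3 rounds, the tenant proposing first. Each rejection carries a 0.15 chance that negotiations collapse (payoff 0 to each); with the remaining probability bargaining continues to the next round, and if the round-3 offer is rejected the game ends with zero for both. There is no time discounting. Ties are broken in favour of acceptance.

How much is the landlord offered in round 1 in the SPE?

30.6

Round 3 (the tenant proposes): rejection yields 0 for the landlord; the tenant offers 0 and keeps 240.
Round 2 (the landlord proposes): rejecting gives the tenant an expected 0.85 × 240 = 204; the landlord offers that and keeps 36.
Round 1 (the tenant proposes): rejecting gives the landlord an expected 0.85 × 36 = 30.6; the tenant offers that and keeps 209.4.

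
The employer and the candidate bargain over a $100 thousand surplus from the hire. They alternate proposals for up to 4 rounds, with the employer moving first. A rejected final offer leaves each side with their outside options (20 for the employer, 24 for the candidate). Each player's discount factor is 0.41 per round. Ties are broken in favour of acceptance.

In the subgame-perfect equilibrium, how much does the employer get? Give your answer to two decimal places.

70.30

By backward induction:
Round 4 (the candidate proposes): the employer gets 20 if talks fail, so the candidate offers 20 and keeps 80.
Round 3 (the employer proposes): the candidate can get 80 next round, worth 0.41 × 80 = 32.8 now. The employer offers 32.8 and keeps 100 − 32.8 = 67.2.
Round 2 (the candidate proposes): the employer can get 67.2 next round, worth 0.41 × 67.2 = 27.552 now; the candidate offers that and keeps 72.448.
Round 1 (the employer proposes): the candidate can get 72.448 next round, worth 0.41 × 72.448 = 29.70368 now, so the employer offers 29.70368, keeping 70.29632.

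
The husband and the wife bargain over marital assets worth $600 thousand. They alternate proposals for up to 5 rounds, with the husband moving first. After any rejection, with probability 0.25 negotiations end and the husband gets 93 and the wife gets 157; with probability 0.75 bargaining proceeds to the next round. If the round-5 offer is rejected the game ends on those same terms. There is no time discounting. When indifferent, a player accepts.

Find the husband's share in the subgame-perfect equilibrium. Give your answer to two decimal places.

340.46

By backward induction:
Round 5 (the husband proposes): the wife gets 157 if talks fail, so the husband offers 157 and keeps 443.
Round 4 (the wife proposes): rejecting gives the husband an expected 0.75 × 443 + 0.25 × 93 = 355.5. The wife offers 355.5 and keeps 600 − 355.5 = 244.5.
Round 3 (the husband proposes): rejecting gives the wife an expected 0.75 × 244.5 + 0.25 × 157 = 222.625; the husband offers that and keeps 377.375.
Round 2 (the wife proposes): rejecting gives the husband an expected 0.75 × 377.375 + 0.25 × 93 = 306.28125; the wife offers that and keeps 293.71875.
Round 1 (the husband proposes): rejecting gives the wife an expected 0.75 × 293.71875 + 0.25 × 157 = 259.5390625. The husband offers 259.5390625 and keeps 600 − 259.5390625 = 340.4609375.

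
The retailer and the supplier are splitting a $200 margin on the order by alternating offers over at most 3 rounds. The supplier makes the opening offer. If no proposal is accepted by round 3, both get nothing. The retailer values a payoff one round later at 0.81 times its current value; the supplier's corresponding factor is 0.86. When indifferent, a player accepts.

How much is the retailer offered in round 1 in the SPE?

Work backward from the last round.
Round 3 (the supplier proposes): rejection yields 0 for the retailer; the supplier offers 0 and keeps 200.
Round 2 (the retailer proposes): the supplier can get 200 next round, worth 0.86 × 200 = 172 now. The retailer offers 172 and keeps 200 − 172 = 28.
Round 1 (the supplier proposes): the retailer can get 28 next round, worth 0.81 × 28 = 22.68 now; the supplier offers that and keeps 177.32.

22.68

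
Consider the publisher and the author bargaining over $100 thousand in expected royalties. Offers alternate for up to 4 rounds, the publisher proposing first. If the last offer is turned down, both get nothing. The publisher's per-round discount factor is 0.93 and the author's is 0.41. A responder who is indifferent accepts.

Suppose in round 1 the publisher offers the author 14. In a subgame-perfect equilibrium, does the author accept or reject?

Reject

Round 4 (the author proposes): the publisher will accept anything ≥ 0, so the author offers 0 and keeps 100.
Round 3 (the publisher proposes): the author can get 100 next round, worth 0.41 × 100 = 41 now, so the publisher offers 41, keeping 59.
Round 2 (the author proposes): the publisher can get 59 next round, worth 0.93 × 59 = 54.87 now. The author offers 54.87 and keeps 100 − 54.87 = 45.13.
So by rejecting in round 1, the author gets 45.13 next round, worth 0.41 × 45.13 = 18.5033 now.
Offer 14 < 18.5033, so the author rejects.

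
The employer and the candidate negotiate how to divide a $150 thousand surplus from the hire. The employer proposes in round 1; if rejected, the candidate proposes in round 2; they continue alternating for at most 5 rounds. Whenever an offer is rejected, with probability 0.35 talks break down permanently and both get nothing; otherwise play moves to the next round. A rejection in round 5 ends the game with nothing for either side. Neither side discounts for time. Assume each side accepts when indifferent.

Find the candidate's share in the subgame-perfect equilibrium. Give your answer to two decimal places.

Round 5 (the employer proposes): rejection yields 0 for the candidate; the employer offers 0 and keeps 150.
Round 4 (the candidate proposes): rejecting gives the employer an expected 0.65 × 150 = 97.5. The candidate offers 97.5 and keeps 150 − 97.5 = 52.5.
Round 3 (the employer proposes): rejecting gives the candidate an expected 0.65 × 52.5 = 34.125; the employer offers that and keeps 115.875.
Round 2 (the candidate proposes): rejecting gives the employer an expected 0.65 × 115.875 = 75.31875. The candidate offers 75.31875 and keeps 150 − 75.31875 = 74.68125.
Round 1 (the employer proposes): rejecting gives the candidate an expected 0.65 × 74.68125 = 48.5428125. The employer offers 48.5428125 and keeps 150 − 48.5428125 = 101.4571875.

48.54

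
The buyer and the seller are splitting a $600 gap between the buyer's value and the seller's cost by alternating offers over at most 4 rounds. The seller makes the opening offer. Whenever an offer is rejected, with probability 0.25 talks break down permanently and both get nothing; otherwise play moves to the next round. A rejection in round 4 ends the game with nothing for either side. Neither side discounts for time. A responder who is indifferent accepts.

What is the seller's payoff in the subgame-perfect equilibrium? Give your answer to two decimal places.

234.38

Round 4 (the buyer proposes): the seller will accept anything ≥ 0, so the buyer offers 0 and keeps 600.
Round 3 (the seller proposes): rejecting gives the buyer an expected 0.75 × 600 = 450; the seller offers that and keeps 150.
Round 2 (the buyer proposes): rejecting gives the seller an expected 0.75 × 150 = 112.5, so the buyer offers 112.5, keeping 487.5.
Round 1 (the seller proposes): rejecting gives the buyer an expected 0.75 × 487.5 = 365.625; the seller offers that and keeps 234.375.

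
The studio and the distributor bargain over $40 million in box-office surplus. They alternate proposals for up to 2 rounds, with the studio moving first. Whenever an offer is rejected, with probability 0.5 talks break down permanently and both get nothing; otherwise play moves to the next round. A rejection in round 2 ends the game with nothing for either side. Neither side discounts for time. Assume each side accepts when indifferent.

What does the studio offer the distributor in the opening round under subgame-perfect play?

20

By backward induction:
Round 2 (the distributor proposes): the studio will accept anything ≥ 0, so the distributor offers 0 and keeps 40.
Round 1 (the studio proposes): rejecting gives the distributor an expected 0.5 × 40 = 20; the studio offers that and keeps 20.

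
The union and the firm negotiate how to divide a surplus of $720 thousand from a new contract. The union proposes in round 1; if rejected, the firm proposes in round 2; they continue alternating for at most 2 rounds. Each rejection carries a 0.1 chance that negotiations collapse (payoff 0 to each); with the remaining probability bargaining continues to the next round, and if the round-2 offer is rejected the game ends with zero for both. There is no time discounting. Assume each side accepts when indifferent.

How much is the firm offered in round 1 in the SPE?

648

Round 2 (the firm proposes): the union will accept anything ≥ 0, so the firm offers 0 and keeps 720.
Round 1 (the union proposes): rejecting gives the firm an expected 0.9 × 720 = 648, so the union offers 648, keeping 72.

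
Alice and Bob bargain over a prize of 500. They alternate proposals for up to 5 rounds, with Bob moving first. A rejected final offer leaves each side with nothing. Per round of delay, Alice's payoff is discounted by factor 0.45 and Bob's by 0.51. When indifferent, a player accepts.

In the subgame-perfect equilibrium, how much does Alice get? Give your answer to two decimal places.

Round 5 (Bob proposes): Alice will accept anything ≥ 0, so Bob offers 0 and keeps 500.
Round 4 (Alice proposes): Bob can get 500 next round, worth 0.51 × 500 = 255 now, so Alice offers 255, keeping 245.
Round 3 (Bob proposes): Alice can get 245 next round, worth 0.45 × 245 = 110.25 now. Bob offers 110.25 and keeps 500 − 110.25 = 389.75.
Round 2 (Alice proposes): Bob can get 389.75 next round, worth 0.51 × 389.75 = 198.7725 now, so Alice offers 198.7725, keeping 301.2275.
Round 1 (Bob proposes): Alice can get 301.2275 next round, worth 0.45 × 301.2275 = 135.552375 now; Bob offers that and keeps 364.447625.

135.55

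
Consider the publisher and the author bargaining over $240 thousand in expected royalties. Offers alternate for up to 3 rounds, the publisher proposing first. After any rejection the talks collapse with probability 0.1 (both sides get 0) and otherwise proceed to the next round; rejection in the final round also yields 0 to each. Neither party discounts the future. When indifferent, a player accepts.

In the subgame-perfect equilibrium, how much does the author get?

Round 3 (the publisher proposes): the author will accept anything ≥ 0, so the publisher offers 0 and keeps 240.
Round 2 (the author proposes): rejecting gives the publisher an expected 0.9 × 240 = 216; the author offers that and keeps 24.
Round 1 (the publisher proposes): rejecting gives the author an expected 0.9 × 24 = 21.6; the publisher offers that and keeps 218.4.

21.6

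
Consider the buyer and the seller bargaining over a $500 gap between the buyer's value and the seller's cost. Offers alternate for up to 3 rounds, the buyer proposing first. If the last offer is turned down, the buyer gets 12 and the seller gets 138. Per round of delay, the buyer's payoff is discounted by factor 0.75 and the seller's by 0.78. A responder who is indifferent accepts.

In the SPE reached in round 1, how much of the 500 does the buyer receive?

321.77

Round 3 (the buyer proposes): the seller gets 138 if talks fail, so the buyer offers 138 and keeps 362.
Round 2 (the seller proposes): the buyer can get 362 next round, worth 0.75 × 362 = 271.5 now, so the seller offers 271.5, keeping 228.5.
Round 1 (the buyer proposes): the seller can get 228.5 next round, worth 0.78 × 228.5 = 178.23 now. The buyer offers 178.23 and keeps 500 − 178.23 = 321.77.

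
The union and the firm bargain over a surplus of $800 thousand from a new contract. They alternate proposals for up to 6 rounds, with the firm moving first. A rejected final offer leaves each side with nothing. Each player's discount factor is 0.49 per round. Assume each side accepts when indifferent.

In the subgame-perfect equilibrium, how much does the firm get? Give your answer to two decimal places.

529.48

Round 6 (the union proposes): the firm will accept anything ≥ 0, so the union offers 0 and keeps 800.
Round 5 (the firm proposes): the union can get 800 next round, worth 0.49 × 800 = 392 now; the firm offers that and keeps 408.
Round 4 (the union proposes): the firm can get 408 next round, worth 0.49 × 408 = 199.92 now; the union offers that and keeps 600.08.
Round 3 (the firm proposes): the union can get 600.08 next round, worth 0.49 × 600.08 = 294.0392 now, so the firm offers 294.0392, keeping 505.9608.
Round 2 (the union proposes): the firm can get 505.9608 next round, worth 0.49 × 505.9608 = 247.920792 now. The union offers 247.920792 and keeps 800 − 247.920792 = 552.079208.
Round 1 (the firm proposes): the union can get 552.079208 next round, worth 0.49 × 552.079208 = 270.51881192 now; the firm offers that and keeps 529.48118808.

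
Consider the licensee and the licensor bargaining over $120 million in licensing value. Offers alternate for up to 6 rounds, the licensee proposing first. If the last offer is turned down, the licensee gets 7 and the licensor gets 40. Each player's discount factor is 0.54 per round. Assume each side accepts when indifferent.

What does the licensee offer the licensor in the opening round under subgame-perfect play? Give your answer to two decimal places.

43.69

Round 6 (the licensor proposes): the licensee gets 7 if talks fail, so the licensor offers 7 and keeps 113.
Round 5 (the licensee proposes): the licensor can get 113 next round, worth 0.54 × 113 = 61.02 now, so the licensee offers 61.02, keeping 58.98.
Round 4 (the licensor proposes): the licensee can get 58.98 next round, worth 0.54 × 58.98 = 31.8492 now; the licensor offers that and keeps 88.1508.
Round 3 (the licensee proposes): the licensor can get 88.1508 next round, worth 0.54 × 88.1508 = 47.601432 now. The licensee offers 47.601432 and keeps 120 − 47.601432 = 72.398568.
Round 2 (the licensor proposes): the licensee can get 72.398568 next round, worth 0.54 × 72.398568 = 39.09522672 now. The licensor offers 39.09522672 and keeps 120 − 39.09522672 = 80.90477328.
Round 1 (the licensee proposes): the licensor can get 80.90477328 next round, worth 0.54 × 80.90477328 = 43.6885775712 now; the licensee offers that and keeps 76.3114224288.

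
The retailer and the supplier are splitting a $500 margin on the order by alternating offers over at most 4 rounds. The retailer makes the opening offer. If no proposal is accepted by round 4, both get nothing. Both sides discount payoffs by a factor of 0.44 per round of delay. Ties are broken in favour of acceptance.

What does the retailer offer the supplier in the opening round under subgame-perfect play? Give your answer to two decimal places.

Round 4 (the supplier proposes): the retailer will accept anything ≥ 0, so the supplier offers 0 and keeps 500.
Round 3 (the retailer proposes): the supplier can get 500 next round, worth 0.44 × 500 = 220 now; the retailer offers that and keeps 280.
Round 2 (the supplier proposes): the retailer can get 280 next round, worth 0.44 × 280 = 123.2 now; the supplier offers that and keeps 376.8.
Round 1 (the retailer proposes): the supplier can get 376.8 next round, worth 0.44 × 376.8 = 165.792 now. The retailer offers 165.792 and keeps 500 − 165.792 = 334.208.

165.79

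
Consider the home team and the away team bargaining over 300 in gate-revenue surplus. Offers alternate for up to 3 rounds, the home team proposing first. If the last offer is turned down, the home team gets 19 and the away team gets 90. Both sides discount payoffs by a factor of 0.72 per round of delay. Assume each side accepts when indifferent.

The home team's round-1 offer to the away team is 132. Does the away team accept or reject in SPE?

Round 3 (the home team proposes): the away team gets 90 if talks fail, so the home team offers 90 and keeps 210.
Round 2 (the away team proposes): the home team can get 210 next round, worth 0.72 × 210 = 151.2 now, so the away team offers 151.2, keeping 148.8.
So by rejecting in round 1, the away team gets 148.8 next round, worth 0.72 × 148.8 = 107.136 now.
Offer 132 ≥ 107.136, so the away team accepts.

Accept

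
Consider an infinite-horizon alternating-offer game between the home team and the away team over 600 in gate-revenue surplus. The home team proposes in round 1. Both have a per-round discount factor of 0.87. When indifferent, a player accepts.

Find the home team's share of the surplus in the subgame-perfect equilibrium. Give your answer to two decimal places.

In a stationary SPE each proposer offers the other exactly their discounted continuation value.
If the home team keeps x when proposing and the away team keeps y when proposing, then x = 600 − 0.87y and y = 600 − 0.87x.
Solving: x = 600(1 − 0.87) / (1 − 0.87·0.87) = 78 / 0.2431 ≈ 320.8556.
The away team gets 600 − 320.8556 ≈ 279.1444.

320.86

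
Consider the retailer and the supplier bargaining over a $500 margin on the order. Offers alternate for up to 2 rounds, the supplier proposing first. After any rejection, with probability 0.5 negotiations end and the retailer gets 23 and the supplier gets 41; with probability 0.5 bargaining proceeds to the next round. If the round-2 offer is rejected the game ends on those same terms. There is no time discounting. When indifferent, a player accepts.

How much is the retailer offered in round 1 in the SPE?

241

Round 2 (the retailer proposes): the supplier gets 41 if talks fail, so the retailer offers 41 and keeps 459.
Round 1 (the supplier proposes): rejecting gives the retailer an expected 0.5 × 459 + 0.5 × 23 = 241; the supplier offers that and keeps 259.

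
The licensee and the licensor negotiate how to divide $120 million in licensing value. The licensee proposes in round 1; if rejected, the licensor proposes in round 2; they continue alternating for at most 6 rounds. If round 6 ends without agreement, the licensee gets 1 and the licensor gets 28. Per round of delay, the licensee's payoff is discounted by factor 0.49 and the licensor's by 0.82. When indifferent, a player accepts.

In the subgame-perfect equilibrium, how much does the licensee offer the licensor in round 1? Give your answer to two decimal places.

Round 6 (the licensor proposes): the licensee gets 1 if talks fail, so the licensor offers 1 and keeps 119.
Round 5 (the licensee proposes): the licensor can get 119 next round, worth 0.82 × 119 = 97.58 now, so the licensee offers 97.58, keeping 22.42.
Round 4 (the licensor proposes): the licensee can get 22.42 next round, worth 0.49 × 22.42 = 10.9858 now; the licensor offers that and keeps 109.0142.
Round 3 (the licensee proposes): the licensor can get 109.0142 next round, worth 0.82 × 109.0142 = 89.391644 now; the licensee offers that and keeps 30.608356.
Round 2 (the licensor proposes): the licensee can get 30.608356 next round, worth 0.49 × 30.608356 = 14.99809444 now; the licensor offers that and keeps 105.00190556.
Round 1 (the licensee proposes): the licensor can get 105.00190556 next round, worth 0.82 × 105.00190556 = 86.1015625592 now, so the licensee offers 86.1015625592, keeping 33.8984374408.

86.10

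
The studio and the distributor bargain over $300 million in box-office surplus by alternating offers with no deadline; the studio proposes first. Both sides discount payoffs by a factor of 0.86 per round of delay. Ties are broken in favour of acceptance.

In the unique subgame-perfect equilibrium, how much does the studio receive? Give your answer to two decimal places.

In a stationary SPE each proposer offers the other exactly their discounted continuation value.
If the studio keeps x when proposing and the distributor keeps y when proposing, then x = 300 − 0.86y and y = 300 − 0.86x.
Solving: x = 300(1 − 0.86) / (1 − 0.86·0.86) = 42 / 0.2604 ≈ 161.2903.
The distributor gets 300 − 161.2903 ≈ 138.7097.

161.29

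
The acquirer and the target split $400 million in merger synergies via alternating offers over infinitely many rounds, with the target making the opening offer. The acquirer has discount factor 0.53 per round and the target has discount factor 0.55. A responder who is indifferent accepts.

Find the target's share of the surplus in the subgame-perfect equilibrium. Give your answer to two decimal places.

When the target proposes, the acquirer accepts any offer worth at least 0.53 times what the acquirer would get by proposing next round; and vice versa.
This gives x = 400 − 0.53y and y = 400 − 0.55x, where x and y are each side's share when it proposes.
Hence (1 − 0.53·0.55)x = 400(1 − 0.53), i.e. 0.7085·x = 188.
x ≈ 265.3493; the acquirer's share is 400 − x ≈ 134.6507.

265.35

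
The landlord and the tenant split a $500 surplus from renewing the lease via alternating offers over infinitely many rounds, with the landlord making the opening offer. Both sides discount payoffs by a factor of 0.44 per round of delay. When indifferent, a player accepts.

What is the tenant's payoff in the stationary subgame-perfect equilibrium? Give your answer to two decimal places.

152.78

Let x be the landlord's share when the landlord proposes and y be the tenant's share when the tenant proposes.
The tenant accepts iff offered ≥ 0.44·y, so x = 500 − 0.44y. Symmetrically y = 500 − 0.44x.
Substituting: x = 500 − 0.44(500 − 0.44x), giving x(1 − 0.44·0.44) = 500(1 − 0.44).
So x = 500 × 0.56 / 0.8064 ≈ 347.2222, and the tenant receives 500 − x ≈ 152.7778.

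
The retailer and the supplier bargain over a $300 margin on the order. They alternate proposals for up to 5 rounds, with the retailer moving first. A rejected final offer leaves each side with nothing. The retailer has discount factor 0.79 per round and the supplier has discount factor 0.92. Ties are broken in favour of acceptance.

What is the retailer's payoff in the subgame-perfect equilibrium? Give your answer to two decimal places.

Round 5 (the retailer proposes): the supplier will accept anything ≥ 0, so the retailer offers 0 and keeps 300.
Round 4 (the supplier proposes): the retailer can get 300 next round, worth 0.79 × 300 = 237 now; the supplier offers that and keeps 63.
Round 3 (the retailer proposes): the supplier can get 63 next round, worth 0.92 × 63 = 57.96 now, so the retailer offers 57.96, keeping 242.04.
Round 2 (the supplier proposes): the retailer can get 242.04 next round, worth 0.79 × 242.04 = 191.2116 now; the supplier offers that and keeps 108.7884.
Round 1 (the retailer proposes): the supplier can get 108.7884 next round, worth 0.92 × 108.7884 = 100.085328 now, so the retailer offers 100.085328, keeping 199.914672.

199.91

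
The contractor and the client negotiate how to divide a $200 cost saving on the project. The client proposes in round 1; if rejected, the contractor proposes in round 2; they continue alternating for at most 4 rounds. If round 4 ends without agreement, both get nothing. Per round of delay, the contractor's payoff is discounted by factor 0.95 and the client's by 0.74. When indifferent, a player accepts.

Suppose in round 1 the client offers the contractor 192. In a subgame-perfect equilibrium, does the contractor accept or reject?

Round 4 (the contractor proposes): rejection yields 0 for the client; the contractor offers 0 and keeps 200.
Round 3 (the client proposes): the contractor can get 200 next round, worth 0.95 × 200 = 190 now, so the client offers 190, keeping 10.
Round 2 (the contractor proposes): the client can get 10 next round, worth 0.74 × 10 = 7.4 now; the contractor offers that and keeps 192.6.
So by rejecting in round 1, the contractor gets 192.6 next round, worth 0.95 × 192.6 = 182.97 now.
Offer 192 ≥ 182.97, so the contractor accepts.

Accept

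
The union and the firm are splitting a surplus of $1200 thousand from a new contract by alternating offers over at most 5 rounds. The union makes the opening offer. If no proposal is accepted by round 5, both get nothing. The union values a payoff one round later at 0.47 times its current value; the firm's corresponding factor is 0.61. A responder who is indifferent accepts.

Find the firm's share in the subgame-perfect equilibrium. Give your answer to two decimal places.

Round 5 (the union proposes): the firm will accept anything ≥ 0, so the union offers 0 and keeps 1200.
Round 4 (the firm proposes): the union can get 1200 next round, worth 0.47 × 1200 = 564 now. The firm offers 564 and keeps 1200 − 564 = 636.
Round 3 (the union proposes): the firm can get 636 next round, worth 0.61 × 636 = 387.96 now, so the union offers 387.96, keeping 812.04.
Round 2 (the firm proposes): the union can get 812.04 next round, worth 0.47 × 812.04 = 381.6588 now; the firm offers that and keeps 818.3412.
Round 1 (the union proposes): the firm can get 818.3412 next round, worth 0.61 × 818.3412 = 499.188132 now, so the union offers 499.188132, keeping 700.811868.

499.19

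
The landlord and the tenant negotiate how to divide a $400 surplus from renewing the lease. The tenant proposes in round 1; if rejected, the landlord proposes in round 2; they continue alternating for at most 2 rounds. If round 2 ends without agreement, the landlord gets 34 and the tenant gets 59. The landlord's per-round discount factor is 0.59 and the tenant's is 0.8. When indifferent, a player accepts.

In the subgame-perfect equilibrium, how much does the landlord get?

By backward induction:
Round 2 (the landlord proposes): the tenant gets 59 if talks fail, so the landlord offers 59 and keeps 341.
Round 1 (the tenant proposes): the landlord can get 341 next round, worth 0.59 × 341 = 201.19 now, so the tenant offers 201.19, keeping 198.81.

201.19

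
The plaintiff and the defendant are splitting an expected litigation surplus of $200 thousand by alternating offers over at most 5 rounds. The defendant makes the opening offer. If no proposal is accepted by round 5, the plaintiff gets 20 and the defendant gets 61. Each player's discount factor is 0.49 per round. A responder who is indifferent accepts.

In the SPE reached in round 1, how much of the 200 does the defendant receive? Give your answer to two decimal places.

Round 5 (the defendant proposes): the plaintiff gets 20 if talks fail, so the defendant offers 20 and keeps 180.
Round 4 (the plaintiff proposes): the defendant can get 180 next round, worth 0.49 × 180 = 88.2 now, so the plaintiff offers 88.2, keeping 111.8.
Round 3 (the defendant proposes): the plaintiff can get 111.8 next round, worth 0.49 × 111.8 = 54.782 now; the defendant offers that and keeps 145.218.
Round 2 (the plaintiff proposes): the defendant can get 145.218 next round, worth 0.49 × 145.218 = 71.15682 now. The plaintiff offers 71.15682 and keeps 200 − 71.15682 = 128.84318.
Round 1 (the defendant proposes): the plaintiff can get 128.84318 next round, worth 0.49 × 128.84318 = 63.1331582 now; the defendant offers that and keeps 136.8668418.

136.87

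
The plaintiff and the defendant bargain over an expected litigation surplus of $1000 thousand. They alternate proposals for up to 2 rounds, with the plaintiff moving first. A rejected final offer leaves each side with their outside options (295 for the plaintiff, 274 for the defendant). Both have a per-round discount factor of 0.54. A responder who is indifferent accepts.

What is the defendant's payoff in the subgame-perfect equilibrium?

380.7

Round 2 (the defendant proposes): the plaintiff gets 295 if talks fail, so the defendant offers 295 and keeps 705.
Round 1 (the plaintiff proposes): the defendant can get 705 next round, worth 0.54 × 705 = 380.7 now, so the plaintiff offers 380.7, keeping 619.3.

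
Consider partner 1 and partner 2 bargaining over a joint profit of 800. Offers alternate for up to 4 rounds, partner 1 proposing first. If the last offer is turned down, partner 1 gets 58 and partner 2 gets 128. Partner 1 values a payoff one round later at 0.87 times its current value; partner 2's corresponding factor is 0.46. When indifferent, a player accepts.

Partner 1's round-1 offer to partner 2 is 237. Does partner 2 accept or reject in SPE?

Work out partner 2's continuation value if the offer is rejected.
Round 4 (partner 2 proposes): partner 1 gets 58 if talks fail, so partner 2 offers 58 and keeps 742.
Round 3 (partner 1 proposes): partner 2 can get 742 next round, worth 0.46 × 742 = 341.32 now; partner 1 offers that and keeps 458.68.
Round 2 (partner 2 proposes): partner 1 can get 458.68 next round, worth 0.87 × 458.68 = 399.0516 now. Partner 2 offers 399.0516 and keeps 800 − 399.0516 = 400.9484.
So by rejecting in round 1, partner 2 gets 400.9484 next round, worth 0.46 × 400.9484 = 184.436264 now.
Offer 237 ≥ 184.436264, so partner 2 accepts.

Accept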